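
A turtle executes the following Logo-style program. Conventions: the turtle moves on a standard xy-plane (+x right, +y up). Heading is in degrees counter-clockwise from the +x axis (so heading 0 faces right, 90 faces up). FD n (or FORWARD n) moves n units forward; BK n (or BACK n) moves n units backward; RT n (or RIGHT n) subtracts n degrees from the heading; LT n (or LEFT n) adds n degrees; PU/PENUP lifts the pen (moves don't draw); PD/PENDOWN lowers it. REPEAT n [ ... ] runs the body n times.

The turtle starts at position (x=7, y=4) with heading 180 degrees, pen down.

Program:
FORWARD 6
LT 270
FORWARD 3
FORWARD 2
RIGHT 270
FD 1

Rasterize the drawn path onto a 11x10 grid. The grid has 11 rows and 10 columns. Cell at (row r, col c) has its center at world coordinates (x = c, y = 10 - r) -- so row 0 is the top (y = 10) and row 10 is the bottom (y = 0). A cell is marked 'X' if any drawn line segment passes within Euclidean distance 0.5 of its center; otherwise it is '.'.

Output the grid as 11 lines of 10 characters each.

Answer: ..........
XX........
.X........
.X........
.X........
.X........
.XXXXXXX..
..........
..........
..........
..........

Derivation:
Segment 0: (7,4) -> (1,4)
Segment 1: (1,4) -> (1,7)
Segment 2: (1,7) -> (1,9)
Segment 3: (1,9) -> (0,9)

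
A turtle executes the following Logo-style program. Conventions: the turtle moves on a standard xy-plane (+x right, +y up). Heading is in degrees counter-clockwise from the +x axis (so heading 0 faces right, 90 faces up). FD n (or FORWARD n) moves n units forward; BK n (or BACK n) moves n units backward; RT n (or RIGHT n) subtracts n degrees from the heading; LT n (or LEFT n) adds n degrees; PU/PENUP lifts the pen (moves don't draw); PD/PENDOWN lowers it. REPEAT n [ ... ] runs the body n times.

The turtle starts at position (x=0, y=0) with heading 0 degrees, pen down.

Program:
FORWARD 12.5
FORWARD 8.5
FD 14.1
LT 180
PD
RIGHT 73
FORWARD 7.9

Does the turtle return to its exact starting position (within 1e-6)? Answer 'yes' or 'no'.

Executing turtle program step by step:
Start: pos=(0,0), heading=0, pen down
FD 12.5: (0,0) -> (12.5,0) [heading=0, draw]
FD 8.5: (12.5,0) -> (21,0) [heading=0, draw]
FD 14.1: (21,0) -> (35.1,0) [heading=0, draw]
LT 180: heading 0 -> 180
PD: pen down
RT 73: heading 180 -> 107
FD 7.9: (35.1,0) -> (32.79,7.555) [heading=107, draw]
Final: pos=(32.79,7.555), heading=107, 4 segment(s) drawn

Start position: (0, 0)
Final position: (32.79, 7.555)
Distance = 33.649; >= 1e-6 -> NOT closed

Answer: no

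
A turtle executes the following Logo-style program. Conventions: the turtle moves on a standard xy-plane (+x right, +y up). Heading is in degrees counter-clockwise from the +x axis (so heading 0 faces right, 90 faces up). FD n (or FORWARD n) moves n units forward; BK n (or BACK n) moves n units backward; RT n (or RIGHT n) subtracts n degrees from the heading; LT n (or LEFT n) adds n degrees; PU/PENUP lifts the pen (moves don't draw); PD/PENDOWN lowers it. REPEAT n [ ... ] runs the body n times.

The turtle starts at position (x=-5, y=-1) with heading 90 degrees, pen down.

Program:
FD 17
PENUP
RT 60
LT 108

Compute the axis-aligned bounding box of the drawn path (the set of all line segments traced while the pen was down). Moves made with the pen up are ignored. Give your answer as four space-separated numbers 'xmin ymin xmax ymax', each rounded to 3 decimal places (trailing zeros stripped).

Answer: -5 -1 -5 16

Derivation:
Executing turtle program step by step:
Start: pos=(-5,-1), heading=90, pen down
FD 17: (-5,-1) -> (-5,16) [heading=90, draw]
PU: pen up
RT 60: heading 90 -> 30
LT 108: heading 30 -> 138
Final: pos=(-5,16), heading=138, 1 segment(s) drawn

Segment endpoints: x in {-5, -5}, y in {-1, 16}
xmin=-5, ymin=-1, xmax=-5, ymax=16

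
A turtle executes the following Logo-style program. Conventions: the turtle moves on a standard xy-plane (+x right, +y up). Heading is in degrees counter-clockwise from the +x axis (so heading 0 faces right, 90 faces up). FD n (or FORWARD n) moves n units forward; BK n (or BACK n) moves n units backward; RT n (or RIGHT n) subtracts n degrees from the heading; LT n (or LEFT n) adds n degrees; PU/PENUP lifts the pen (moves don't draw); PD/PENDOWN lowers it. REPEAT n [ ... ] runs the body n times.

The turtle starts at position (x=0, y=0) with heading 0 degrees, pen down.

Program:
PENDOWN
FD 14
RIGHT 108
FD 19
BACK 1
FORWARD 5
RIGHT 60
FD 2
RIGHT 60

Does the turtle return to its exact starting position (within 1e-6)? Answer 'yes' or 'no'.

Answer: no

Derivation:
Executing turtle program step by step:
Start: pos=(0,0), heading=0, pen down
PD: pen down
FD 14: (0,0) -> (14,0) [heading=0, draw]
RT 108: heading 0 -> 252
FD 19: (14,0) -> (8.129,-18.07) [heading=252, draw]
BK 1: (8.129,-18.07) -> (8.438,-17.119) [heading=252, draw]
FD 5: (8.438,-17.119) -> (6.893,-21.874) [heading=252, draw]
RT 60: heading 252 -> 192
FD 2: (6.893,-21.874) -> (4.936,-22.29) [heading=192, draw]
RT 60: heading 192 -> 132
Final: pos=(4.936,-22.29), heading=132, 5 segment(s) drawn

Start position: (0, 0)
Final position: (4.936, -22.29)
Distance = 22.83; >= 1e-6 -> NOT closed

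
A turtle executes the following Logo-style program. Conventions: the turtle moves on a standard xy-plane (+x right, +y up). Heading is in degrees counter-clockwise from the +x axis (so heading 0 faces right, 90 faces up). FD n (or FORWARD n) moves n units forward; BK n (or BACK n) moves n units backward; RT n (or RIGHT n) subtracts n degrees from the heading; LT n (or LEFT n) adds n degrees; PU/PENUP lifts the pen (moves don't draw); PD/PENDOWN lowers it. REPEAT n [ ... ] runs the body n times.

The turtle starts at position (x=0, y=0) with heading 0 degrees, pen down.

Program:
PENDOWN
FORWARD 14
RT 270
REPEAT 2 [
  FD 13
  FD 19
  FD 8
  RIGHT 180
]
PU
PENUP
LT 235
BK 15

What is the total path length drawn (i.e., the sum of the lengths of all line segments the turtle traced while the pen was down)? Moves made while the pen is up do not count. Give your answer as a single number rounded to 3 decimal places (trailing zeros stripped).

Executing turtle program step by step:
Start: pos=(0,0), heading=0, pen down
PD: pen down
FD 14: (0,0) -> (14,0) [heading=0, draw]
RT 270: heading 0 -> 90
REPEAT 2 [
  -- iteration 1/2 --
  FD 13: (14,0) -> (14,13) [heading=90, draw]
  FD 19: (14,13) -> (14,32) [heading=90, draw]
  FD 8: (14,32) -> (14,40) [heading=90, draw]
  RT 180: heading 90 -> 270
  -- iteration 2/2 --
  FD 13: (14,40) -> (14,27) [heading=270, draw]
  FD 19: (14,27) -> (14,8) [heading=270, draw]
  FD 8: (14,8) -> (14,0) [heading=270, draw]
  RT 180: heading 270 -> 90
]
PU: pen up
PU: pen up
LT 235: heading 90 -> 325
BK 15: (14,0) -> (1.713,8.604) [heading=325, move]
Final: pos=(1.713,8.604), heading=325, 7 segment(s) drawn

Segment lengths:
  seg 1: (0,0) -> (14,0), length = 14
  seg 2: (14,0) -> (14,13), length = 13
  seg 3: (14,13) -> (14,32), length = 19
  seg 4: (14,32) -> (14,40), length = 8
  seg 5: (14,40) -> (14,27), length = 13
  seg 6: (14,27) -> (14,8), length = 19
  seg 7: (14,8) -> (14,0), length = 8
Total = 94

Answer: 94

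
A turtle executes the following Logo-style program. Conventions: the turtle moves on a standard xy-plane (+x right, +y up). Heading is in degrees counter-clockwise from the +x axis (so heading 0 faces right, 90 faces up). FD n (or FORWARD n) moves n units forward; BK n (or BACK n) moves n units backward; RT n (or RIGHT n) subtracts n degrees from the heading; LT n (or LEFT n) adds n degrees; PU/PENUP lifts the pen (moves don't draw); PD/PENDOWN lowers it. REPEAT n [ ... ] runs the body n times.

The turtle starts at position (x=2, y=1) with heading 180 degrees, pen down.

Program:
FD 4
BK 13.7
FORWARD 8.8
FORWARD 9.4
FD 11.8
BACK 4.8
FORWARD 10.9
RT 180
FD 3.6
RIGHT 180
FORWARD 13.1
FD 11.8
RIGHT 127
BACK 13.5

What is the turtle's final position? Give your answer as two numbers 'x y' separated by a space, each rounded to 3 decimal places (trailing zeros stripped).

Answer: -53.825 -9.782

Derivation:
Executing turtle program step by step:
Start: pos=(2,1), heading=180, pen down
FD 4: (2,1) -> (-2,1) [heading=180, draw]
BK 13.7: (-2,1) -> (11.7,1) [heading=180, draw]
FD 8.8: (11.7,1) -> (2.9,1) [heading=180, draw]
FD 9.4: (2.9,1) -> (-6.5,1) [heading=180, draw]
FD 11.8: (-6.5,1) -> (-18.3,1) [heading=180, draw]
BK 4.8: (-18.3,1) -> (-13.5,1) [heading=180, draw]
FD 10.9: (-13.5,1) -> (-24.4,1) [heading=180, draw]
RT 180: heading 180 -> 0
FD 3.6: (-24.4,1) -> (-20.8,1) [heading=0, draw]
RT 180: heading 0 -> 180
FD 13.1: (-20.8,1) -> (-33.9,1) [heading=180, draw]
FD 11.8: (-33.9,1) -> (-45.7,1) [heading=180, draw]
RT 127: heading 180 -> 53
BK 13.5: (-45.7,1) -> (-53.825,-9.782) [heading=53, draw]
Final: pos=(-53.825,-9.782), heading=53, 11 segment(s) drawn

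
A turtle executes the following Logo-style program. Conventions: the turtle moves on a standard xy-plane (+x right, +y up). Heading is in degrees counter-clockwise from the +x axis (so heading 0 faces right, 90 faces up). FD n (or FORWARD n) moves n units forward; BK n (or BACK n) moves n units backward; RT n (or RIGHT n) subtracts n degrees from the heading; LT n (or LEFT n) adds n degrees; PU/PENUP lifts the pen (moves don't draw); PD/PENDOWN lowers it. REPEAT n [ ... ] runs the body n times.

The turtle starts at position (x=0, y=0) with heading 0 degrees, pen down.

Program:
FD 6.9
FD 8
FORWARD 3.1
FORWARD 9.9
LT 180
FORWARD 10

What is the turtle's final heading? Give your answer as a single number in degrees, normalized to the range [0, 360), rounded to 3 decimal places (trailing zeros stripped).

Answer: 180

Derivation:
Executing turtle program step by step:
Start: pos=(0,0), heading=0, pen down
FD 6.9: (0,0) -> (6.9,0) [heading=0, draw]
FD 8: (6.9,0) -> (14.9,0) [heading=0, draw]
FD 3.1: (14.9,0) -> (18,0) [heading=0, draw]
FD 9.9: (18,0) -> (27.9,0) [heading=0, draw]
LT 180: heading 0 -> 180
FD 10: (27.9,0) -> (17.9,0) [heading=180, draw]
Final: pos=(17.9,0), heading=180, 5 segment(s) drawn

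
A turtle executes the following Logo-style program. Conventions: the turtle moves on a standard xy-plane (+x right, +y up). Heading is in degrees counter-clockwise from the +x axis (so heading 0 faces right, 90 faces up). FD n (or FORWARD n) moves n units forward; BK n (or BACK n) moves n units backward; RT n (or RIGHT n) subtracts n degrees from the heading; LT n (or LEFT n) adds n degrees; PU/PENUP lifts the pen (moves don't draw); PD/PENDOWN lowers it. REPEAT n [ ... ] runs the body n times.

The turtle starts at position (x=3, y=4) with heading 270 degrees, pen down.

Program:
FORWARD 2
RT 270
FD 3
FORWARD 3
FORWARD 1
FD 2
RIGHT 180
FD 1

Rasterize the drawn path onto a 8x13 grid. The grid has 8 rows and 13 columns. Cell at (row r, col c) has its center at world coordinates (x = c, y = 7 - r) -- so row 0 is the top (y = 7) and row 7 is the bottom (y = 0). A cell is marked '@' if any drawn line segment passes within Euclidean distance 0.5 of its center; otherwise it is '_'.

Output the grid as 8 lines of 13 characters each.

Answer: _____________
_____________
_____________
___@_________
___@_________
___@@@@@@@@@@
_____________
_____________

Derivation:
Segment 0: (3,4) -> (3,2)
Segment 1: (3,2) -> (6,2)
Segment 2: (6,2) -> (9,2)
Segment 3: (9,2) -> (10,2)
Segment 4: (10,2) -> (12,2)
Segment 5: (12,2) -> (11,2)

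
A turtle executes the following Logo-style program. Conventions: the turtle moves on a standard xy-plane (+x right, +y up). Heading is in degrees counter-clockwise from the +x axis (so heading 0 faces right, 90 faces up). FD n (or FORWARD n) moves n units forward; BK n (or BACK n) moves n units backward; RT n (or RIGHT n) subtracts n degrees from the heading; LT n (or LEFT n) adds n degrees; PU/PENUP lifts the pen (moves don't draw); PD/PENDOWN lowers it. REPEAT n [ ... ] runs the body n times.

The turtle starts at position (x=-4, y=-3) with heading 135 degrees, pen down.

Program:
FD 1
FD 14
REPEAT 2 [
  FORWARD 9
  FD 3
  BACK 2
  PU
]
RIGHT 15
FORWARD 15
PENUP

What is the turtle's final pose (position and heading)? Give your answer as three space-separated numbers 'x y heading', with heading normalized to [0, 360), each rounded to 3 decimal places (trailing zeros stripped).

Executing turtle program step by step:
Start: pos=(-4,-3), heading=135, pen down
FD 1: (-4,-3) -> (-4.707,-2.293) [heading=135, draw]
FD 14: (-4.707,-2.293) -> (-14.607,7.607) [heading=135, draw]
REPEAT 2 [
  -- iteration 1/2 --
  FD 9: (-14.607,7.607) -> (-20.971,13.971) [heading=135, draw]
  FD 3: (-20.971,13.971) -> (-23.092,16.092) [heading=135, draw]
  BK 2: (-23.092,16.092) -> (-21.678,14.678) [heading=135, draw]
  PU: pen up
  -- iteration 2/2 --
  FD 9: (-21.678,14.678) -> (-28.042,21.042) [heading=135, move]
  FD 3: (-28.042,21.042) -> (-30.163,23.163) [heading=135, move]
  BK 2: (-30.163,23.163) -> (-28.749,21.749) [heading=135, move]
  PU: pen up
]
RT 15: heading 135 -> 120
FD 15: (-28.749,21.749) -> (-36.249,34.739) [heading=120, move]
PU: pen up
Final: pos=(-36.249,34.739), heading=120, 5 segment(s) drawn

Answer: -36.249 34.739 120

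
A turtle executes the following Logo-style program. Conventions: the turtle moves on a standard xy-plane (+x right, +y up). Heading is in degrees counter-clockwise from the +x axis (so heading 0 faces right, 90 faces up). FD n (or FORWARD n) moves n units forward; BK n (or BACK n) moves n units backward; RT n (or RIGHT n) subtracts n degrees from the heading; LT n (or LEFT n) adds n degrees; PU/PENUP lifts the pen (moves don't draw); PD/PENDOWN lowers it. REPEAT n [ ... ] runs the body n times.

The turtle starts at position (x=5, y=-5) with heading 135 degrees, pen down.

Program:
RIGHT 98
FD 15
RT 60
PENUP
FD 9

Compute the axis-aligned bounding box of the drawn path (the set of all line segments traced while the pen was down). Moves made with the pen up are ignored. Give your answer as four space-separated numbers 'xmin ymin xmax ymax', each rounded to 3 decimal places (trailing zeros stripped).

Answer: 5 -5 16.98 4.027

Derivation:
Executing turtle program step by step:
Start: pos=(5,-5), heading=135, pen down
RT 98: heading 135 -> 37
FD 15: (5,-5) -> (16.98,4.027) [heading=37, draw]
RT 60: heading 37 -> 337
PU: pen up
FD 9: (16.98,4.027) -> (25.264,0.511) [heading=337, move]
Final: pos=(25.264,0.511), heading=337, 1 segment(s) drawn

Segment endpoints: x in {5, 16.98}, y in {-5, 4.027}
xmin=5, ymin=-5, xmax=16.98, ymax=4.027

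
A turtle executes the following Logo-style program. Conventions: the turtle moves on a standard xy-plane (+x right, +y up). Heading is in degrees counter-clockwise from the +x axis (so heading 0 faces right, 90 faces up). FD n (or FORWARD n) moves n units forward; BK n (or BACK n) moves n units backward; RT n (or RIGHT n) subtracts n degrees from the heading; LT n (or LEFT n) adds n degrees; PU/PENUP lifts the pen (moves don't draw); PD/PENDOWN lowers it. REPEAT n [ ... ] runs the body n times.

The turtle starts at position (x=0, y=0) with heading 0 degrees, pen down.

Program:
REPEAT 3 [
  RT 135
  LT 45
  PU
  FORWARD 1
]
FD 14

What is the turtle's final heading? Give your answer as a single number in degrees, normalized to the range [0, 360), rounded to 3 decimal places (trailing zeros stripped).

Answer: 90

Derivation:
Executing turtle program step by step:
Start: pos=(0,0), heading=0, pen down
REPEAT 3 [
  -- iteration 1/3 --
  RT 135: heading 0 -> 225
  LT 45: heading 225 -> 270
  PU: pen up
  FD 1: (0,0) -> (0,-1) [heading=270, move]
  -- iteration 2/3 --
  RT 135: heading 270 -> 135
  LT 45: heading 135 -> 180
  PU: pen up
  FD 1: (0,-1) -> (-1,-1) [heading=180, move]
  -- iteration 3/3 --
  RT 135: heading 180 -> 45
  LT 45: heading 45 -> 90
  PU: pen up
  FD 1: (-1,-1) -> (-1,0) [heading=90, move]
]
FD 14: (-1,0) -> (-1,14) [heading=90, move]
Final: pos=(-1,14), heading=90, 0 segment(s) drawn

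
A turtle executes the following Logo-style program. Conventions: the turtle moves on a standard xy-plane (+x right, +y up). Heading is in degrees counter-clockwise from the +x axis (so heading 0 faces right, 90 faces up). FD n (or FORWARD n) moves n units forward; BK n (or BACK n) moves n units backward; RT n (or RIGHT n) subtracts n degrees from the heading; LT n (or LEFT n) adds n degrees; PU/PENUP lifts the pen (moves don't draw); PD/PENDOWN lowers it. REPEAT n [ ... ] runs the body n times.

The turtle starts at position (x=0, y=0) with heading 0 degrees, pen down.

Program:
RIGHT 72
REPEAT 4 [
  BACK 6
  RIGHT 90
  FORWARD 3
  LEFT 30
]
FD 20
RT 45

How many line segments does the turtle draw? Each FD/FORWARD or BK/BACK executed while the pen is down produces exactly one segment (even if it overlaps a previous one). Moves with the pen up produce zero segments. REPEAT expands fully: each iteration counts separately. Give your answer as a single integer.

Executing turtle program step by step:
Start: pos=(0,0), heading=0, pen down
RT 72: heading 0 -> 288
REPEAT 4 [
  -- iteration 1/4 --
  BK 6: (0,0) -> (-1.854,5.706) [heading=288, draw]
  RT 90: heading 288 -> 198
  FD 3: (-1.854,5.706) -> (-4.707,4.779) [heading=198, draw]
  LT 30: heading 198 -> 228
  -- iteration 2/4 --
  BK 6: (-4.707,4.779) -> (-0.692,9.238) [heading=228, draw]
  RT 90: heading 228 -> 138
  FD 3: (-0.692,9.238) -> (-2.922,11.246) [heading=138, draw]
  LT 30: heading 138 -> 168
  -- iteration 3/4 --
  BK 6: (-2.922,11.246) -> (2.947,9.998) [heading=168, draw]
  RT 90: heading 168 -> 78
  FD 3: (2.947,9.998) -> (3.571,12.933) [heading=78, draw]
  LT 30: heading 78 -> 108
  -- iteration 4/4 --
  BK 6: (3.571,12.933) -> (5.425,7.226) [heading=108, draw]
  RT 90: heading 108 -> 18
  FD 3: (5.425,7.226) -> (8.278,8.153) [heading=18, draw]
  LT 30: heading 18 -> 48
]
FD 20: (8.278,8.153) -> (21.661,23.016) [heading=48, draw]
RT 45: heading 48 -> 3
Final: pos=(21.661,23.016), heading=3, 9 segment(s) drawn
Segments drawn: 9

Answer: 9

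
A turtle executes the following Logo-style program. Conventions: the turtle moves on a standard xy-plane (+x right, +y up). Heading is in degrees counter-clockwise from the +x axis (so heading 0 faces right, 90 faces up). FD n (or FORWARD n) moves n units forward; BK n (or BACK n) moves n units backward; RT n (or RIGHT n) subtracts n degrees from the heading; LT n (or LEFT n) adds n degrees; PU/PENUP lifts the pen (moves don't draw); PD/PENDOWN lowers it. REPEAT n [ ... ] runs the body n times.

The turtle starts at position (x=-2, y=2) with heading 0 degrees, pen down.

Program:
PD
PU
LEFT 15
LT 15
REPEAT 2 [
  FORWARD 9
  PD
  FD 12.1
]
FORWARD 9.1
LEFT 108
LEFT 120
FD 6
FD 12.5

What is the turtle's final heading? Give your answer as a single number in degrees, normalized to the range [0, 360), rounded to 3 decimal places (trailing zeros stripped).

Executing turtle program step by step:
Start: pos=(-2,2), heading=0, pen down
PD: pen down
PU: pen up
LT 15: heading 0 -> 15
LT 15: heading 15 -> 30
REPEAT 2 [
  -- iteration 1/2 --
  FD 9: (-2,2) -> (5.794,6.5) [heading=30, move]
  PD: pen down
  FD 12.1: (5.794,6.5) -> (16.273,12.55) [heading=30, draw]
  -- iteration 2/2 --
  FD 9: (16.273,12.55) -> (24.067,17.05) [heading=30, draw]
  PD: pen down
  FD 12.1: (24.067,17.05) -> (34.546,23.1) [heading=30, draw]
]
FD 9.1: (34.546,23.1) -> (42.427,27.65) [heading=30, draw]
LT 108: heading 30 -> 138
LT 120: heading 138 -> 258
FD 6: (42.427,27.65) -> (41.18,21.781) [heading=258, draw]
FD 12.5: (41.18,21.781) -> (38.581,9.554) [heading=258, draw]
Final: pos=(38.581,9.554), heading=258, 6 segment(s) drawn

Answer: 258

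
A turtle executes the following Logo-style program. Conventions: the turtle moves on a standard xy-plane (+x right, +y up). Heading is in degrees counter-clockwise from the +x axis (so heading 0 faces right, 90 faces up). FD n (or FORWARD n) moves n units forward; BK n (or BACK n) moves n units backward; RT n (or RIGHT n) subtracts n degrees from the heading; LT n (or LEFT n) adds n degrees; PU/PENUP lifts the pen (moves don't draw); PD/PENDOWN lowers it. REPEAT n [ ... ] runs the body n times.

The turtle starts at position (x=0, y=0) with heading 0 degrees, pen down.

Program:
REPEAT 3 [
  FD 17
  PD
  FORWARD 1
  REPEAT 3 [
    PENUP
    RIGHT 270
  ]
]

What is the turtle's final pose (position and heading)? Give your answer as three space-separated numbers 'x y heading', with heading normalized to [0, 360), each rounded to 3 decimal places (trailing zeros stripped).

Answer: 0 -18 90

Derivation:
Executing turtle program step by step:
Start: pos=(0,0), heading=0, pen down
REPEAT 3 [
  -- iteration 1/3 --
  FD 17: (0,0) -> (17,0) [heading=0, draw]
  PD: pen down
  FD 1: (17,0) -> (18,0) [heading=0, draw]
  REPEAT 3 [
    -- iteration 1/3 --
    PU: pen up
    RT 270: heading 0 -> 90
    -- iteration 2/3 --
    PU: pen up
    RT 270: heading 90 -> 180
    -- iteration 3/3 --
    PU: pen up
    RT 270: heading 180 -> 270
  ]
  -- iteration 2/3 --
  FD 17: (18,0) -> (18,-17) [heading=270, move]
  PD: pen down
  FD 1: (18,-17) -> (18,-18) [heading=270, draw]
  REPEAT 3 [
    -- iteration 1/3 --
    PU: pen up
    RT 270: heading 270 -> 0
    -- iteration 2/3 --
    PU: pen up
    RT 270: heading 0 -> 90
    -- iteration 3/3 --
    PU: pen up
    RT 270: heading 90 -> 180
  ]
  -- iteration 3/3 --
  FD 17: (18,-18) -> (1,-18) [heading=180, move]
  PD: pen down
  FD 1: (1,-18) -> (0,-18) [heading=180, draw]
  REPEAT 3 [
    -- iteration 1/3 --
    PU: pen up
    RT 270: heading 180 -> 270
    -- iteration 2/3 --
    PU: pen up
    RT 270: heading 270 -> 0
    -- iteration 3/3 --
    PU: pen up
    RT 270: heading 0 -> 90
  ]
]
Final: pos=(0,-18), heading=90, 4 segment(s) drawn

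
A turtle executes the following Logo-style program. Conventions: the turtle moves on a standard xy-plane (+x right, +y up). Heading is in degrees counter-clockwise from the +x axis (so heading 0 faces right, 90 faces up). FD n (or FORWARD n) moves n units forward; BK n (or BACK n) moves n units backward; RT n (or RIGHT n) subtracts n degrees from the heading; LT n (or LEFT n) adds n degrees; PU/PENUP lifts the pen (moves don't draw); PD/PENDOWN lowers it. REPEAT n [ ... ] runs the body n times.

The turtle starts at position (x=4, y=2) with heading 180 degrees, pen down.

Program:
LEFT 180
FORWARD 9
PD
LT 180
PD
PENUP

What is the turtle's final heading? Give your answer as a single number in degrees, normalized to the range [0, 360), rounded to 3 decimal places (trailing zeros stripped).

Executing turtle program step by step:
Start: pos=(4,2), heading=180, pen down
LT 180: heading 180 -> 0
FD 9: (4,2) -> (13,2) [heading=0, draw]
PD: pen down
LT 180: heading 0 -> 180
PD: pen down
PU: pen up
Final: pos=(13,2), heading=180, 1 segment(s) drawn

Answer: 180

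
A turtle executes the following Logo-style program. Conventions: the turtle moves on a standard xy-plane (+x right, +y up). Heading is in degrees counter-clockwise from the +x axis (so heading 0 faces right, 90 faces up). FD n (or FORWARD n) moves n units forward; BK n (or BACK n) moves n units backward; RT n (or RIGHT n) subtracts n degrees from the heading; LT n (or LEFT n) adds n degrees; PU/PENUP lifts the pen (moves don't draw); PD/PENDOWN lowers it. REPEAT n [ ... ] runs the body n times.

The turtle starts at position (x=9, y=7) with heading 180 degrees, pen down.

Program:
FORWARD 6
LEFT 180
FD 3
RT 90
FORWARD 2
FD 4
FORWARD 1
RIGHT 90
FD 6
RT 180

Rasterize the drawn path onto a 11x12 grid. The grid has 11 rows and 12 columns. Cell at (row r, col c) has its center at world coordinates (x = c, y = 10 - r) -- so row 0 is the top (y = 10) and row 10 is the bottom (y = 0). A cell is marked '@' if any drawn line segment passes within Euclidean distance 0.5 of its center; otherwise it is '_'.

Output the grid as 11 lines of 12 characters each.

Segment 0: (9,7) -> (3,7)
Segment 1: (3,7) -> (6,7)
Segment 2: (6,7) -> (6,5)
Segment 3: (6,5) -> (6,1)
Segment 4: (6,1) -> (6,0)
Segment 5: (6,0) -> (-0,0)

Answer: ____________
____________
____________
___@@@@@@@__
______@_____
______@_____
______@_____
______@_____
______@_____
______@_____
@@@@@@@_____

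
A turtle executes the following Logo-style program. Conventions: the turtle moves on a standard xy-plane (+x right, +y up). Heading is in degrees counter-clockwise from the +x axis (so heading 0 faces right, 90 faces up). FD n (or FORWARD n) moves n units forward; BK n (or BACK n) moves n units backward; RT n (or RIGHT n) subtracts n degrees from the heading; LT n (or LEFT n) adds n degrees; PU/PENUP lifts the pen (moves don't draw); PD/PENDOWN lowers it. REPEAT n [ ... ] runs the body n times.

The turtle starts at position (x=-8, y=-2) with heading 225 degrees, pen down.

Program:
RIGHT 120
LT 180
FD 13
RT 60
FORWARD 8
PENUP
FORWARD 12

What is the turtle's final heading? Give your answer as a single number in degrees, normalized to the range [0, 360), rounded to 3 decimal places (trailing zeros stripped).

Answer: 225

Derivation:
Executing turtle program step by step:
Start: pos=(-8,-2), heading=225, pen down
RT 120: heading 225 -> 105
LT 180: heading 105 -> 285
FD 13: (-8,-2) -> (-4.635,-14.557) [heading=285, draw]
RT 60: heading 285 -> 225
FD 8: (-4.635,-14.557) -> (-10.292,-20.214) [heading=225, draw]
PU: pen up
FD 12: (-10.292,-20.214) -> (-18.777,-28.699) [heading=225, move]
Final: pos=(-18.777,-28.699), heading=225, 2 segment(s) drawn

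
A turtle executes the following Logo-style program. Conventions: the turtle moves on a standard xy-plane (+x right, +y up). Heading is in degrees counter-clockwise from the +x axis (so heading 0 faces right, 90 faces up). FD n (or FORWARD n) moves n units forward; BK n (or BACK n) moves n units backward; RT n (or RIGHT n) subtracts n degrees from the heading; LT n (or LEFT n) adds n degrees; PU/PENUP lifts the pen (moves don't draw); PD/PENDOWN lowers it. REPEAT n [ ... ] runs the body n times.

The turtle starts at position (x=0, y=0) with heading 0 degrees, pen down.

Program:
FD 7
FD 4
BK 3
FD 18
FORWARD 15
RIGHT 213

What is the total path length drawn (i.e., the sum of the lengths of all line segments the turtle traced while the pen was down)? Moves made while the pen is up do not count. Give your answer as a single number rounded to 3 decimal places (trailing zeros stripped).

Executing turtle program step by step:
Start: pos=(0,0), heading=0, pen down
FD 7: (0,0) -> (7,0) [heading=0, draw]
FD 4: (7,0) -> (11,0) [heading=0, draw]
BK 3: (11,0) -> (8,0) [heading=0, draw]
FD 18: (8,0) -> (26,0) [heading=0, draw]
FD 15: (26,0) -> (41,0) [heading=0, draw]
RT 213: heading 0 -> 147
Final: pos=(41,0), heading=147, 5 segment(s) drawn

Segment lengths:
  seg 1: (0,0) -> (7,0), length = 7
  seg 2: (7,0) -> (11,0), length = 4
  seg 3: (11,0) -> (8,0), length = 3
  seg 4: (8,0) -> (26,0), length = 18
  seg 5: (26,0) -> (41,0), length = 15
Total = 47

Answer: 47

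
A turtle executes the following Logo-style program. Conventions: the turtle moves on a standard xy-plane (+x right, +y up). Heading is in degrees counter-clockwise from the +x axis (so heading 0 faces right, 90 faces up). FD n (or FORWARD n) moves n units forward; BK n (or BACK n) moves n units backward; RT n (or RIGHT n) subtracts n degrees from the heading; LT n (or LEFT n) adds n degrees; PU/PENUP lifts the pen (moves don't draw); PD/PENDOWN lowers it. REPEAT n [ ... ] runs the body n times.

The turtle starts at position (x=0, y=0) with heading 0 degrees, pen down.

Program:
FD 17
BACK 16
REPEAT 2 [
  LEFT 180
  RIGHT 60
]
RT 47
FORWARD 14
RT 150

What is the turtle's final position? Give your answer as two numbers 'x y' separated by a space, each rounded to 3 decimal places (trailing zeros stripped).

Executing turtle program step by step:
Start: pos=(0,0), heading=0, pen down
FD 17: (0,0) -> (17,0) [heading=0, draw]
BK 16: (17,0) -> (1,0) [heading=0, draw]
REPEAT 2 [
  -- iteration 1/2 --
  LT 180: heading 0 -> 180
  RT 60: heading 180 -> 120
  -- iteration 2/2 --
  LT 180: heading 120 -> 300
  RT 60: heading 300 -> 240
]
RT 47: heading 240 -> 193
FD 14: (1,0) -> (-12.641,-3.149) [heading=193, draw]
RT 150: heading 193 -> 43
Final: pos=(-12.641,-3.149), heading=43, 3 segment(s) drawn

Answer: -12.641 -3.149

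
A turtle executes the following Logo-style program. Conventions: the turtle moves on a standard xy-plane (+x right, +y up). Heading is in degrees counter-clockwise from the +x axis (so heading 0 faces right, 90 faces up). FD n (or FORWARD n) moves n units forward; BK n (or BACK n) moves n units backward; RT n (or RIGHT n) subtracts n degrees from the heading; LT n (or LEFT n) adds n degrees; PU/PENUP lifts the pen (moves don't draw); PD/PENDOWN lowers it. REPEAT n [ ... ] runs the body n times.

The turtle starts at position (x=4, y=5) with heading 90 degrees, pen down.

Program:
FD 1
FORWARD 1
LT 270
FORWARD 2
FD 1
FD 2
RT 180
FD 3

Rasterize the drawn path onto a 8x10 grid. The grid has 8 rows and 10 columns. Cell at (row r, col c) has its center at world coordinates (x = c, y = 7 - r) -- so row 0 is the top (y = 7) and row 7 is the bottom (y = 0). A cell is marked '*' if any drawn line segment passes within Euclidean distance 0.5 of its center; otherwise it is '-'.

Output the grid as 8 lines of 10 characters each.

Answer: ----******
----*-----
----*-----
----------
----------
----------
----------
----------

Derivation:
Segment 0: (4,5) -> (4,6)
Segment 1: (4,6) -> (4,7)
Segment 2: (4,7) -> (6,7)
Segment 3: (6,7) -> (7,7)
Segment 4: (7,7) -> (9,7)
Segment 5: (9,7) -> (6,7)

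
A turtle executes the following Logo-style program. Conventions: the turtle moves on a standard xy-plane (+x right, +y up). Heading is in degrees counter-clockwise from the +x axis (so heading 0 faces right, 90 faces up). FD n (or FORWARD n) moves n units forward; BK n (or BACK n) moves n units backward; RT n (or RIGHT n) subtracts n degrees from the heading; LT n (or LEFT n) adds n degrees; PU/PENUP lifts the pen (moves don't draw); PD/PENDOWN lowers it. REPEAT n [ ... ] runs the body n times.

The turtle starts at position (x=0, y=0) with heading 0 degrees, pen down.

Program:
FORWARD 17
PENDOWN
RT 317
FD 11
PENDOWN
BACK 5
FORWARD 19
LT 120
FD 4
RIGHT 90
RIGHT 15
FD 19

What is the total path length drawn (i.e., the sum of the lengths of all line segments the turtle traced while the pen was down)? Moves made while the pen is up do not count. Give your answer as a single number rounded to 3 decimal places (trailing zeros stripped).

Answer: 75

Derivation:
Executing turtle program step by step:
Start: pos=(0,0), heading=0, pen down
FD 17: (0,0) -> (17,0) [heading=0, draw]
PD: pen down
RT 317: heading 0 -> 43
FD 11: (17,0) -> (25.045,7.502) [heading=43, draw]
PD: pen down
BK 5: (25.045,7.502) -> (21.388,4.092) [heading=43, draw]
FD 19: (21.388,4.092) -> (35.284,17.05) [heading=43, draw]
LT 120: heading 43 -> 163
FD 4: (35.284,17.05) -> (31.459,18.219) [heading=163, draw]
RT 90: heading 163 -> 73
RT 15: heading 73 -> 58
FD 19: (31.459,18.219) -> (41.527,34.332) [heading=58, draw]
Final: pos=(41.527,34.332), heading=58, 6 segment(s) drawn

Segment lengths:
  seg 1: (0,0) -> (17,0), length = 17
  seg 2: (17,0) -> (25.045,7.502), length = 11
  seg 3: (25.045,7.502) -> (21.388,4.092), length = 5
  seg 4: (21.388,4.092) -> (35.284,17.05), length = 19
  seg 5: (35.284,17.05) -> (31.459,18.219), length = 4
  seg 6: (31.459,18.219) -> (41.527,34.332), length = 19
Total = 75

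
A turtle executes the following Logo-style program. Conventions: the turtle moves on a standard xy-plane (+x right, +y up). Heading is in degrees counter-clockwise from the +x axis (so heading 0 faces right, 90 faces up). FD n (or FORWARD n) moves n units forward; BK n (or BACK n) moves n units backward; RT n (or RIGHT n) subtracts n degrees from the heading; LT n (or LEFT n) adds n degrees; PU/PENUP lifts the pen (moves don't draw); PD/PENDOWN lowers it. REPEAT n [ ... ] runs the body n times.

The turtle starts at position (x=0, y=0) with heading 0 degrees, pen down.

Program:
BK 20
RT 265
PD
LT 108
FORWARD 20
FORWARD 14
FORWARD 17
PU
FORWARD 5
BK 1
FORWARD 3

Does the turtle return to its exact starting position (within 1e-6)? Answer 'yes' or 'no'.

Answer: no

Derivation:
Executing turtle program step by step:
Start: pos=(0,0), heading=0, pen down
BK 20: (0,0) -> (-20,0) [heading=0, draw]
RT 265: heading 0 -> 95
PD: pen down
LT 108: heading 95 -> 203
FD 20: (-20,0) -> (-38.41,-7.815) [heading=203, draw]
FD 14: (-38.41,-7.815) -> (-51.297,-13.285) [heading=203, draw]
FD 17: (-51.297,-13.285) -> (-66.946,-19.927) [heading=203, draw]
PU: pen up
FD 5: (-66.946,-19.927) -> (-71.548,-21.881) [heading=203, move]
BK 1: (-71.548,-21.881) -> (-70.628,-21.49) [heading=203, move]
FD 3: (-70.628,-21.49) -> (-73.389,-22.662) [heading=203, move]
Final: pos=(-73.389,-22.662), heading=203, 4 segment(s) drawn

Start position: (0, 0)
Final position: (-73.389, -22.662)
Distance = 76.809; >= 1e-6 -> NOT closed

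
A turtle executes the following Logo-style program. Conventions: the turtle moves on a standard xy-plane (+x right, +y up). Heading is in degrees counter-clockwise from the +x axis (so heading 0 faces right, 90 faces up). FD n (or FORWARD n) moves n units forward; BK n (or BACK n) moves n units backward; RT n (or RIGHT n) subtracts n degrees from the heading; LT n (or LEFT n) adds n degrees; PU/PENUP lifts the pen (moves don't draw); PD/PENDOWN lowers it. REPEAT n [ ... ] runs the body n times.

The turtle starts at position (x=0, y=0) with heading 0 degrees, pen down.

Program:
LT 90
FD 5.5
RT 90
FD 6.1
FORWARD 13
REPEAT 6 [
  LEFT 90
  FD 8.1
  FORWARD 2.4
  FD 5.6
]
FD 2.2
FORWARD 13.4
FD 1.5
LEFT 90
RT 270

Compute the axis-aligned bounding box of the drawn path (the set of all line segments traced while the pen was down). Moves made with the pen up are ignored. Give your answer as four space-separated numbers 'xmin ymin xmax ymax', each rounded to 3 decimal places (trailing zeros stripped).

Executing turtle program step by step:
Start: pos=(0,0), heading=0, pen down
LT 90: heading 0 -> 90
FD 5.5: (0,0) -> (0,5.5) [heading=90, draw]
RT 90: heading 90 -> 0
FD 6.1: (0,5.5) -> (6.1,5.5) [heading=0, draw]
FD 13: (6.1,5.5) -> (19.1,5.5) [heading=0, draw]
REPEAT 6 [
  -- iteration 1/6 --
  LT 90: heading 0 -> 90
  FD 8.1: (19.1,5.5) -> (19.1,13.6) [heading=90, draw]
  FD 2.4: (19.1,13.6) -> (19.1,16) [heading=90, draw]
  FD 5.6: (19.1,16) -> (19.1,21.6) [heading=90, draw]
  -- iteration 2/6 --
  LT 90: heading 90 -> 180
  FD 8.1: (19.1,21.6) -> (11,21.6) [heading=180, draw]
  FD 2.4: (11,21.6) -> (8.6,21.6) [heading=180, draw]
  FD 5.6: (8.6,21.6) -> (3,21.6) [heading=180, draw]
  -- iteration 3/6 --
  LT 90: heading 180 -> 270
  FD 8.1: (3,21.6) -> (3,13.5) [heading=270, draw]
  FD 2.4: (3,13.5) -> (3,11.1) [heading=270, draw]
  FD 5.6: (3,11.1) -> (3,5.5) [heading=270, draw]
  -- iteration 4/6 --
  LT 90: heading 270 -> 0
  FD 8.1: (3,5.5) -> (11.1,5.5) [heading=0, draw]
  FD 2.4: (11.1,5.5) -> (13.5,5.5) [heading=0, draw]
  FD 5.6: (13.5,5.5) -> (19.1,5.5) [heading=0, draw]
  -- iteration 5/6 --
  LT 90: heading 0 -> 90
  FD 8.1: (19.1,5.5) -> (19.1,13.6) [heading=90, draw]
  FD 2.4: (19.1,13.6) -> (19.1,16) [heading=90, draw]
  FD 5.6: (19.1,16) -> (19.1,21.6) [heading=90, draw]
  -- iteration 6/6 --
  LT 90: heading 90 -> 180
  FD 8.1: (19.1,21.6) -> (11,21.6) [heading=180, draw]
  FD 2.4: (11,21.6) -> (8.6,21.6) [heading=180, draw]
  FD 5.6: (8.6,21.6) -> (3,21.6) [heading=180, draw]
]
FD 2.2: (3,21.6) -> (0.8,21.6) [heading=180, draw]
FD 13.4: (0.8,21.6) -> (-12.6,21.6) [heading=180, draw]
FD 1.5: (-12.6,21.6) -> (-14.1,21.6) [heading=180, draw]
LT 90: heading 180 -> 270
RT 270: heading 270 -> 0
Final: pos=(-14.1,21.6), heading=0, 24 segment(s) drawn

Segment endpoints: x in {-14.1, -12.6, 0, 0, 0.8, 3, 3, 3, 3, 6.1, 8.6, 11, 11.1, 13.5, 19.1, 19.1}, y in {0, 5.5, 5.5, 5.5, 5.5, 11.1, 13.5, 13.6, 13.6, 16, 16, 21.6, 21.6, 21.6, 21.6}
xmin=-14.1, ymin=0, xmax=19.1, ymax=21.6

Answer: -14.1 0 19.1 21.6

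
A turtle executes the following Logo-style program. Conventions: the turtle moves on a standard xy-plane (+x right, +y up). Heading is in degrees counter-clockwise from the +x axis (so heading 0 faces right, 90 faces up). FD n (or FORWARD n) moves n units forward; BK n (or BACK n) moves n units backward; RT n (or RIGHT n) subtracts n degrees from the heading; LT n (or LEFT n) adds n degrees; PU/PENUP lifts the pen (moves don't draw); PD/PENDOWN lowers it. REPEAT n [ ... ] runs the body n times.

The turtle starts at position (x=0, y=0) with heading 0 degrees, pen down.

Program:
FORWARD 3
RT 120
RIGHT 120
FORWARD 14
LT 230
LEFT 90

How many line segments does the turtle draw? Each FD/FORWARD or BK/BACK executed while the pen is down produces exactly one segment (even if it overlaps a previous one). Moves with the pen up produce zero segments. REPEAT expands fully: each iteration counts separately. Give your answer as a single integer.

Answer: 2

Derivation:
Executing turtle program step by step:
Start: pos=(0,0), heading=0, pen down
FD 3: (0,0) -> (3,0) [heading=0, draw]
RT 120: heading 0 -> 240
RT 120: heading 240 -> 120
FD 14: (3,0) -> (-4,12.124) [heading=120, draw]
LT 230: heading 120 -> 350
LT 90: heading 350 -> 80
Final: pos=(-4,12.124), heading=80, 2 segment(s) drawn
Segments drawn: 2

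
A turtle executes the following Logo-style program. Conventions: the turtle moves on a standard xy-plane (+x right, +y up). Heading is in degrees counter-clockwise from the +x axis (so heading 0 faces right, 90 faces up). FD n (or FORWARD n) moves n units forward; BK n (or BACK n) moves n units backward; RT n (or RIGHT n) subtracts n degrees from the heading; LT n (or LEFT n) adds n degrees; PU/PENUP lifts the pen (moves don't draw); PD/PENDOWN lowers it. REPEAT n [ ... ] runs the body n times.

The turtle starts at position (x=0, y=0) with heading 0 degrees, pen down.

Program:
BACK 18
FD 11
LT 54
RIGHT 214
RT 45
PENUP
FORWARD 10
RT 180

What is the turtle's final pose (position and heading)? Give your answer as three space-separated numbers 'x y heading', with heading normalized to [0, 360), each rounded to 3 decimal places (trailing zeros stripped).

Answer: -16.063 4.226 335

Derivation:
Executing turtle program step by step:
Start: pos=(0,0), heading=0, pen down
BK 18: (0,0) -> (-18,0) [heading=0, draw]
FD 11: (-18,0) -> (-7,0) [heading=0, draw]
LT 54: heading 0 -> 54
RT 214: heading 54 -> 200
RT 45: heading 200 -> 155
PU: pen up
FD 10: (-7,0) -> (-16.063,4.226) [heading=155, move]
RT 180: heading 155 -> 335
Final: pos=(-16.063,4.226), heading=335, 2 segment(s) drawn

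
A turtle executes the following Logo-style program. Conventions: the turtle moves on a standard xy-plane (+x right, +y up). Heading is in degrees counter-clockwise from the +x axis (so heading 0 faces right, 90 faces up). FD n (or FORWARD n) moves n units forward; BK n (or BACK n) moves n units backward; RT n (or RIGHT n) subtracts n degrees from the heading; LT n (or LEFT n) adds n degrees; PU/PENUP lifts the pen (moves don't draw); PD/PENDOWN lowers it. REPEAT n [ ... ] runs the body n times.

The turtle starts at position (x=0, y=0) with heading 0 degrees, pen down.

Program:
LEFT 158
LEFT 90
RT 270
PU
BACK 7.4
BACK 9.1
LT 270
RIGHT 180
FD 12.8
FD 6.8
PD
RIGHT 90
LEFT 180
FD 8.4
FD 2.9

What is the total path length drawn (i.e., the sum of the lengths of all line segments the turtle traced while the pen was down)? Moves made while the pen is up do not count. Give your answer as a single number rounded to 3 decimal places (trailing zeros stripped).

Answer: 11.3

Derivation:
Executing turtle program step by step:
Start: pos=(0,0), heading=0, pen down
LT 158: heading 0 -> 158
LT 90: heading 158 -> 248
RT 270: heading 248 -> 338
PU: pen up
BK 7.4: (0,0) -> (-6.861,2.772) [heading=338, move]
BK 9.1: (-6.861,2.772) -> (-15.299,6.181) [heading=338, move]
LT 270: heading 338 -> 248
RT 180: heading 248 -> 68
FD 12.8: (-15.299,6.181) -> (-10.504,18.049) [heading=68, move]
FD 6.8: (-10.504,18.049) -> (-7.956,24.354) [heading=68, move]
PD: pen down
RT 90: heading 68 -> 338
LT 180: heading 338 -> 158
FD 8.4: (-7.956,24.354) -> (-15.745,27.501) [heading=158, draw]
FD 2.9: (-15.745,27.501) -> (-18.433,28.587) [heading=158, draw]
Final: pos=(-18.433,28.587), heading=158, 2 segment(s) drawn

Segment lengths:
  seg 1: (-7.956,24.354) -> (-15.745,27.501), length = 8.4
  seg 2: (-15.745,27.501) -> (-18.433,28.587), length = 2.9
Total = 11.3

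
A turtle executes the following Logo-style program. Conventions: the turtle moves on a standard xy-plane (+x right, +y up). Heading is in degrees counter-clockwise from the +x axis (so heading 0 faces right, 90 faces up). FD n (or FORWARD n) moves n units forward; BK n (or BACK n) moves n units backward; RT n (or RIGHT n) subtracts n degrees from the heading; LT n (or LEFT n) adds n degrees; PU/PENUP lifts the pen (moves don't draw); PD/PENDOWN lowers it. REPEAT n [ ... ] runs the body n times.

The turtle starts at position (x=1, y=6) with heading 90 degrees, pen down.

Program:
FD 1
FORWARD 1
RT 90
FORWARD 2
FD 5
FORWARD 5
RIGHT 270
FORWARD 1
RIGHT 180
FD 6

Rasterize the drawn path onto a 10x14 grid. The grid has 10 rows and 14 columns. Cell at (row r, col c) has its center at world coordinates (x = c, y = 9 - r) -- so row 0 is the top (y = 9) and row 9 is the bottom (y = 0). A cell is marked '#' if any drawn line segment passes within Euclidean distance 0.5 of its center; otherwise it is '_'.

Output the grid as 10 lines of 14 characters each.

Answer: _____________#
_#############
_#___________#
_#___________#
_____________#
_____________#
_____________#
______________
______________
______________

Derivation:
Segment 0: (1,6) -> (1,7)
Segment 1: (1,7) -> (1,8)
Segment 2: (1,8) -> (3,8)
Segment 3: (3,8) -> (8,8)
Segment 4: (8,8) -> (13,8)
Segment 5: (13,8) -> (13,9)
Segment 6: (13,9) -> (13,3)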